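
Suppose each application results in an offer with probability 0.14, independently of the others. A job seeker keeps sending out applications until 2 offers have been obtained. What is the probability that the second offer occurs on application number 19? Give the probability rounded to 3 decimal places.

Y = trial on which the second success occurs; negative binomial, r=2, p=0.14.
P(Y=19) = C(18,1) · p^2 · (1−p)^17
= 18 · 0.0196 · 0.076997 = 0.02716

0.027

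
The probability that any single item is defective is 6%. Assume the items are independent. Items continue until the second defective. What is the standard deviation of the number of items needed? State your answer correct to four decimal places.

Y = total items until the second success; negative binomial with r=2, p=0.06.
SD(Y) = √[r(1−p)/p²] = √(522.222222) = 22.852182

22.8522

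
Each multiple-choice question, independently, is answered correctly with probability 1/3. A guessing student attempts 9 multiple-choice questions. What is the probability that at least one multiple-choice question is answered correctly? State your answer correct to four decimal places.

P(at least one) = 1 − P(none) = 1 − (1 − 0.333333)^9
= 1 − 0.026012 = 0.973988

0.9740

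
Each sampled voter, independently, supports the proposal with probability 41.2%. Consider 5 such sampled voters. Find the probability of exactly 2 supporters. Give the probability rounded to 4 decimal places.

0.3451

X ~ Binomial(n=5, p=0.412).
P(X=2) = C(5,2) · p^2 · (1−p)^3
= 10 · 0.16974 · 0.2033 = 0.345085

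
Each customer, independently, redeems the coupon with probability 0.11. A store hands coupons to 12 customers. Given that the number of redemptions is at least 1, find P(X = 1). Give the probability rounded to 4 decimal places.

X ~ Binomial(12, 0.11). Want P(X=1 | X≥1) = P(X=1) / P(X≥1).
P(X=1) = C(12,1)·0.11^1·0.89^11 = 0.366323
P(X≥1) = 1 − 0.246990 = 0.753010
Ratio = 0.366323 / 0.753010 = 0.486478

0.4865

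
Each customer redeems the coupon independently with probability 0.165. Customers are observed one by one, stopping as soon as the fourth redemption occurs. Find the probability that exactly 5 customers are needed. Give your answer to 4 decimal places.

0.0025

Y = trial on which the fourth success occurs; negative binomial, r=4, p=0.165.
P(Y=5) = C(4,3) · p^4 · (1−p)^1
= 4 · 0.0007412 · 0.835 = 0.002476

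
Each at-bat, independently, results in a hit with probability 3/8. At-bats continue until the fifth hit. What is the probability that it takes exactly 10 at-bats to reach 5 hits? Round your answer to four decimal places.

Y = trial on which the fifth success occurs; negative binomial, r=5, p=0.375.
P(Y=10) = C(9,4) · p^5 · (1−p)^5
= 126 · 0.0074158 · 0.095367 = 0.089110

0.0891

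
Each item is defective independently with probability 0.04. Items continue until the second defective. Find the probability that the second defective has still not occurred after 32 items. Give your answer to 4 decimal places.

Needing more than 32 items ⇔ fewer than 2 successes in the first 32. With X ~ Binomial(32, 0.04), P(Y > 32) = P(X ≤ 1).
  k=0: C(32,0)·0.04^0·0.96^32 = 0.270819
  k=1: C(32,1)·0.04^1·0.96^31 = 0.361092
P(X ≤ 1) = 0.631911

0.6319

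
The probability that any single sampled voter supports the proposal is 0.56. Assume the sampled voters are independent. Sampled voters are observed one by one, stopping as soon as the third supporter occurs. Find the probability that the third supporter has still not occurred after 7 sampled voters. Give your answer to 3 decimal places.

Needing more than 7 sampled voters ⇔ fewer than 3 successes in the first 7. With X ~ Binomial(7, 0.56), P(Y > 7) = P(X ≤ 2).
  k=0: C(7,0)·0.56^0·0.44^7 = 0.00319
  k=1: C(7,1)·0.56^1·0.44^6 = 0.02844
  k=2: C(7,2)·0.56^2·0.44^5 = 0.10861
P(X ≤ 2) = 0.14024

0.140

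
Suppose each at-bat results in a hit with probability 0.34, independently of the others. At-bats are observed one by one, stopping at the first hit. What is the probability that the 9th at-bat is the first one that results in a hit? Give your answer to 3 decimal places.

0.012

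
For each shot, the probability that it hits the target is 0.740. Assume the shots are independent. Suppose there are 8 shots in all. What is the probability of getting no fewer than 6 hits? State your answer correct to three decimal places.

X ~ Binomial(8, 0.74); P(X ≥ 6) = Σ C(8,k) p^k (1−p)^(8−k) over k:
  k=6: C(8,6)·0.74^6·0.26^2 = 0.31081
  k=7: C(8,7)·0.74^7·0.26^1 = 0.25275
  k=8: C(8,8)·0.74^8·0.26^0 = 0.08992
Total = 0.65348

0.653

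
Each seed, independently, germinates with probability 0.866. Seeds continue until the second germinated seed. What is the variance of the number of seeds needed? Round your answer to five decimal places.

Y = total seeds until the second success; negative binomial with r=2, p=0.866.
Var(Y) = r(1−p)/p² = 2·0.134 / 0.866² = 0.3573543

0.35735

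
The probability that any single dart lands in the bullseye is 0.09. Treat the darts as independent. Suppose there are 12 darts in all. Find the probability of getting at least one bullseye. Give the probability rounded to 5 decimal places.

0.67752

P(at least one) = 1 − P(none) = 1 − (1 − 0.09)^12
= 1 − 0.3224755 = 0.6775245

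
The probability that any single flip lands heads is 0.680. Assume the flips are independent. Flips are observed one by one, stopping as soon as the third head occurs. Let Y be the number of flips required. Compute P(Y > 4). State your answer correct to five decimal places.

0.38371

Needing more than 4 flips ⇔ fewer than 3 successes in the first 4. With X ~ Binomial(4, 0.68), P(Y > 4) = P(X ≤ 2).
  k=0: C(4,0)·0.68^0·0.32^4 = 0.0104858
  k=1: C(4,1)·0.68^1·0.32^3 = 0.0891290
  k=2: C(4,2)·0.68^2·0.32^2 = 0.2840986
P(X ≤ 2) = 0.3837133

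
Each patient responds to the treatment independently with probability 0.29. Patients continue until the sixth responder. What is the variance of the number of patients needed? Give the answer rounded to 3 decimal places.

Y = total patients until the sixth success; negative binomial with r=6, p=0.29.
Var(Y) = r(1−p)/p² = 6·0.71 / 0.29² = 50.65398

50.654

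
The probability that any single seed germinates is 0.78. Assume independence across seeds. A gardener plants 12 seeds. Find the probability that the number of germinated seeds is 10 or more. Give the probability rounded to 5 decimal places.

X ~ Binomial(12, 0.78); P(X ≥ 10) = Σ C(12,k) p^k (1−p)^(12−k) over k:
  k=10: C(12,10)·0.78^10·0.22^2 = 0.2662780
  k=11: C(12,11)·0.78^11·0.22^1 = 0.1716503
  k=12: C(12,12)·0.78^12·0.22^0 = 0.0507149
Total = 0.4886432

0.48864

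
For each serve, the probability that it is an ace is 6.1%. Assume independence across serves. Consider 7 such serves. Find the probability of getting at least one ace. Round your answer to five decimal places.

0.35634

P(at least one) = 1 − P(none) = 1 − (1 − 0.061)^7
= 1 − 0.6436639 = 0.3563361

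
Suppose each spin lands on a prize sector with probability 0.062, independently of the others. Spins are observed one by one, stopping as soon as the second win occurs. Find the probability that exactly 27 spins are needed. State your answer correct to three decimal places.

Y = trial on which the second success occurs; negative binomial, r=2, p=0.062.
P(Y=27) = C(26,1) · p^2 · (1−p)^25
= 26 · 0.003844 · 0.20187 = 0.02018

0.020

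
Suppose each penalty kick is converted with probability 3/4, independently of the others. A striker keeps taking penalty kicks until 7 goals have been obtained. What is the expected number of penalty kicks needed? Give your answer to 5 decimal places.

9.33333

Y = total penalty kicks until the seventh success; negative binomial with r=7, p=0.75.
E[Y] = r / p = 7 / 0.75 = 9.3333333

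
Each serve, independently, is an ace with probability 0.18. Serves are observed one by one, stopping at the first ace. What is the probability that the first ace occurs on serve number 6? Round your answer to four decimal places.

Geometric (trials to first success), p = 0.18.
P(Y = 6) = (1−p)^5 · p = 0.37074 · 0.18 = 0.066733

0.0667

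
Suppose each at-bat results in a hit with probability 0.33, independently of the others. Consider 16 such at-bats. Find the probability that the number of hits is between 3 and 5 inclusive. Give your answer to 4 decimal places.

X ~ Binomial(16, 0.33); P(3 ≤ X ≤ 5) = Σ C(16,k) p^k (1−p)^(16−k) over k:
  k=3: C(16,3)·0.33^3·0.67^13 = 0.110332
  k=4: C(16,4)·0.33^4·0.67^12 = 0.176614
  k=5: C(16,5)·0.33^5·0.67^11 = 0.208773
Total = 0.495719

0.4957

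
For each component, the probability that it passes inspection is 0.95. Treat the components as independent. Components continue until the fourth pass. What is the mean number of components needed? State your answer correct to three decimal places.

4.211

Y = total components until the fourth success; negative binomial with r=4, p=0.95.
E[Y] = r / p = 4 / 0.95 = 4.21053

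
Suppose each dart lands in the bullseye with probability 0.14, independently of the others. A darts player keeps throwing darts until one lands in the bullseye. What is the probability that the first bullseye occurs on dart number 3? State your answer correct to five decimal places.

Geometric (trials to first success), p = 0.14.
P(Y = 3) = (1−p)^2 · p = 0.7396 · 0.14 = 0.1035440

0.10354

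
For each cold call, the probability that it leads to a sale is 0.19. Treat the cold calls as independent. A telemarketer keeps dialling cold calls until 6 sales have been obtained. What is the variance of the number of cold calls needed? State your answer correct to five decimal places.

Y = total cold calls until the sixth success; negative binomial with r=6, p=0.19.
Var(Y) = r(1−p)/p² = 6·0.81 / 0.19² = 134.6260388

134.62604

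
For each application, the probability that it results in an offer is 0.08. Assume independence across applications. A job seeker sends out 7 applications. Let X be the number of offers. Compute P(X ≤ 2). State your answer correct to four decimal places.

0.9860

X ~ Binomial(7, 0.08); P(X ≤ 2) = Σ C(7,k) p^k (1−p)^(7−k) over k:
  k=0: C(7,0)·0.08^0·0.92^7 = 0.557847
  k=1: C(7,1)·0.08^1·0.92^6 = 0.339559
  k=2: C(7,2)·0.08^2·0.92^5 = 0.088581
Total = 0.985986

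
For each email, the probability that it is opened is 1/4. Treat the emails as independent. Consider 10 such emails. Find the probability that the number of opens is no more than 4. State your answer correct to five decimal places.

0.92187

X ~ Binomial(10, 0.25); P(X ≤ 4) = Σ C(10,k) p^k (1−p)^(10−k) over k:
  k=0: C(10,0)·0.25^0·0.75^10 = 0.0563135
  k=1: C(10,1)·0.25^1·0.75^9 = 0.1877117
  k=2: C(10,2)·0.25^2·0.75^8 = 0.2815676
  k=3: C(10,3)·0.25^3·0.75^7 = 0.2502823
  k=4: C(10,4)·0.25^4·0.75^6 = 0.1459980
Total = 0.9218731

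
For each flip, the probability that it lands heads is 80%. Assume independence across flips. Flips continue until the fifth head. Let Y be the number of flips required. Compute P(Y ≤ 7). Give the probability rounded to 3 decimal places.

Finishing within 7 flips ⇔ at least 5 successes in the first 7. With X ~ Binomial(7, 0.80), P(Y ≤ 7) = 1 − P(X ≤ 4).
  k=0: C(7,0)·0.80^0·0.20^7 = 0.00001
  k=1: C(7,1)·0.80^1·0.20^6 = 0.00036
  k=2: C(7,2)·0.80^2·0.20^5 = 0.00430
  k=3: C(7,3)·0.80^3·0.20^4 = 0.02867
  k=4: C(7,4)·0.80^4·0.20^3 = 0.11469
1 − 0.14803 = 0.85197

0.852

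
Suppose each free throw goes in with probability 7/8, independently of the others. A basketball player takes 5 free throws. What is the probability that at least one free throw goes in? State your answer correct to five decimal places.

0.99997

P(at least one) = 1 − P(none) = 1 − (1 − 0.875)^5
= 1 − 0.0000305 = 0.9999695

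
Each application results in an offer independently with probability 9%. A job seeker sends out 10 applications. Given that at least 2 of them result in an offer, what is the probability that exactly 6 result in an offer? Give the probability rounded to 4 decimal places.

0.0003

X ~ Binomial(10, 0.09). Want P(X=6 | X≥2) = P(X=6) / P(X≥2).
P(X=6) = C(10,6)·0.09^6·0.91^4 = 0.000077
P(X≥2) = 1 − 0.389416 − 0.385137 = 0.225447
Ratio = 0.000077 / 0.225447 = 0.000339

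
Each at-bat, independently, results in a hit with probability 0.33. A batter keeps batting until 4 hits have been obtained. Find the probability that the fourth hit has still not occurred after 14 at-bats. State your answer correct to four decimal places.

Needing more than 14 at-bats ⇔ fewer than 4 successes in the first 14. With X ~ Binomial(14, 0.33), P(Y > 14) = P(X ≤ 3).
  k=0: C(14,0)·0.33^0·0.67^14 = 0.003673
  k=1: C(14,1)·0.33^1·0.67^13 = 0.025329
  k=2: C(14,2)·0.33^2·0.67^12 = 0.081090
  k=3: C(14,3)·0.33^3·0.67^11 = 0.159759
P(X ≤ 3) = 0.269851

0.2699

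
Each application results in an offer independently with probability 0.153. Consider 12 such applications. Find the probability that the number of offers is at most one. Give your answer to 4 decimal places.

X ~ Binomial(12, 0.153); P(X ≤ 1) = Σ C(12,k) p^k (1−p)^(12−k) over k:
  k=0: C(12,0)·0.153^0·0.847^12 = 0.136333
  k=1: C(12,1)·0.153^1·0.847^11 = 0.295522
Total = 0.431855

0.4319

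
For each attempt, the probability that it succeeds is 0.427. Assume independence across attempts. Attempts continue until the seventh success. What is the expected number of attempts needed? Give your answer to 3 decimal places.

16.393

Y = total attempts until the seventh success; negative binomial with r=7, p=0.427.
E[Y] = r / p = 7 / 0.427 = 16.39344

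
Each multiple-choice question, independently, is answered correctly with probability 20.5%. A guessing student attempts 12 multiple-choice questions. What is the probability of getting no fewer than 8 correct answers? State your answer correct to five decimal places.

0.00069

X ~ Binomial(12, 0.205); P(X ≥ 8) = Σ C(12,k) p^k (1−p)^(12−k) over k:
  k=8: C(12,8)·0.205^8·0.795^4 = 0.0006167
  k=9: C(12,9)·0.205^9·0.795^3 = 0.0000707
  k=10: C(12,10)·0.205^10·0.795^2 = 0.0000055
  k=11: C(12,11)·0.205^11·0.795^1 = 0.0000003
  k=12: C(12,12)·0.205^12·0.795^0 = 0.0000000
Total = 0.0006932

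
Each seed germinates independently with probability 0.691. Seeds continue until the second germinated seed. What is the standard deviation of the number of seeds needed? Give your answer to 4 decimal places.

Y = total seeds until the second success; negative binomial with r=2, p=0.691.
SD(Y) = √[r(1−p)/p²] = √(1.294292) = 1.137670

1.1377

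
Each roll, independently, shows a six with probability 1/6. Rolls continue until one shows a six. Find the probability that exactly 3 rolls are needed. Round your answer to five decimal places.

0.11574

Geometric (trials to first success), p = 0.166667.
P(Y = 3) = (1−p)^2 · p = 0.69444 · 0.166667 = 0.1157407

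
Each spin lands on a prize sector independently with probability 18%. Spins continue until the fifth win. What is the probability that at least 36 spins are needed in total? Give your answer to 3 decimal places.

0.220

Needing more than 35 spins ⇔ fewer than 5 successes in the first 35. With X ~ Binomial(35, 0.18), P(Y > 35) = P(X ≤ 4).
  k=0: C(35,0)·0.18^0·0.82^35 = 0.00096
  k=1: C(35,1)·0.18^1·0.82^34 = 0.00740
  k=2: C(35,2)·0.18^2·0.82^33 = 0.02760
  k=3: C(35,3)·0.18^3·0.82^32 = 0.06665
  k=4: C(35,4)·0.18^4·0.82^31 = 0.11704
P(X ≤ 4) = 0.21964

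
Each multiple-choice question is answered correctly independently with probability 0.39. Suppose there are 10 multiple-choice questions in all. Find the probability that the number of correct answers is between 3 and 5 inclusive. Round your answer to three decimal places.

X ~ Binomial(10, 0.39); P(3 ≤ X ≤ 5) = Σ C(10,k) p^k (1−p)^(10−k) over k:
  k=3: C(10,3)·0.39^3·0.61^7 = 0.22371
  k=4: C(10,4)·0.39^4·0.61^6 = 0.25030
  k=5: C(10,5)·0.39^5·0.61^5 = 0.19203
Total = 0.66604

0.666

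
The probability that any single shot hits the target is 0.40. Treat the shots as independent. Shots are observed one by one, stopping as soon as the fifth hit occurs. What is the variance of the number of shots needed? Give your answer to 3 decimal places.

18.750

Y = total shots until the fifth success; negative binomial with r=5, p=0.40.
Var(Y) = r(1−p)/p² = 5·0.60 / 0.40² = 18.75000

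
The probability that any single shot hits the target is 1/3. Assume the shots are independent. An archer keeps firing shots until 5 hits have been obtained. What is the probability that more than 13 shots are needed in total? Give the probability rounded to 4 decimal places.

Needing more than 13 shots ⇔ fewer than 5 successes in the first 13. With X ~ Binomial(13, 0.333333), P(Y > 13) = P(X ≤ 4).
  k=0: C(13,0)·0.333333^0·0.666667^13 = 0.005138
  k=1: C(13,1)·0.333333^1·0.666667^12 = 0.033399
  k=2: C(13,2)·0.333333^2·0.666667^11 = 0.100196
  k=3: C(13,3)·0.333333^3·0.666667^10 = 0.183692
  k=4: C(13,4)·0.333333^4·0.666667^9 = 0.229615
P(X ≤ 4) = 0.552039

0.5520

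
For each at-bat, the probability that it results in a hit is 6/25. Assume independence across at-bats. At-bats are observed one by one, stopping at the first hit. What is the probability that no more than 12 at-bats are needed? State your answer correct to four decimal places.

0.9629

Y = number of at-bats to the first success; geometric, p = 0.24.
P(Y ≤ 12) = 1 − (1−p)^12 = 1 − 0.037133 = 0.962867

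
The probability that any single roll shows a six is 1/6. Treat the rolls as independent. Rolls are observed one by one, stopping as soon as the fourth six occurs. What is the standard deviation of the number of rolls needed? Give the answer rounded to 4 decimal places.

10.9545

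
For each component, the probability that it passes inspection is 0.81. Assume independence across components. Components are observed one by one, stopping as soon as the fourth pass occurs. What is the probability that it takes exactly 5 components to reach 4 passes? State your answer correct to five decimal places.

0.32716

Y = trial on which the fourth success occurs; negative binomial, r=4, p=0.81.
P(Y=5) = C(4,3) · p^4 · (1−p)^1
= 4 · 0.43047 · 0.19 = 0.3271551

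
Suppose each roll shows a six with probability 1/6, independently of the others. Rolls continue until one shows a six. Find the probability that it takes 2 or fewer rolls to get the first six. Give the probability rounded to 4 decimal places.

0.3056

Y = number of rolls to the first success; geometric, p = 0.166667.
P(Y ≤ 2) = 1 − (1−p)^2 = 1 − 0.694444 = 0.305556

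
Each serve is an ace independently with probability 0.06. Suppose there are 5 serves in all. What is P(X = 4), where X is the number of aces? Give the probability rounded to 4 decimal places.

0.0001

X ~ Binomial(n=5, p=0.06).
P(X=4) = C(5,4) · p^4 · (1−p)^1
= 5 · 1.296e-05 · 0.94 = 0.000061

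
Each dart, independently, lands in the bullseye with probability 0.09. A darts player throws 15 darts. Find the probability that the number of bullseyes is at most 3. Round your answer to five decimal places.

0.96006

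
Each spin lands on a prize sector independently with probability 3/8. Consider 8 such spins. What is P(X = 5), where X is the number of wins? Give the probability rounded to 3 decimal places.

0.101

X ~ Binomial(n=8, p=0.375).
P(X=5) = C(8,5) · p^5 · (1−p)^3
= 56 · 0.0074158 · 0.24414 = 0.10139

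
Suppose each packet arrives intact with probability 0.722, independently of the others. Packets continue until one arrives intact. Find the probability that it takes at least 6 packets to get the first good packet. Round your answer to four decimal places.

0.0017

Y = number of packets to the first success; geometric, p = 0.722.
P(Y > 5) = P(first 5 all fail) = (1−p)^5 = 0.001660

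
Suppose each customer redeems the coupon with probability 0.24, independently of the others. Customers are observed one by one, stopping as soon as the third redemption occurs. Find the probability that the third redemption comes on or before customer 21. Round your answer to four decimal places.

Finishing within 21 customers ⇔ at least 3 successes in the first 21. With X ~ Binomial(21, 0.24), P(Y ≤ 21) = 1 − P(X ≤ 2).
  k=0: C(21,0)·0.24^0·0.76^21 = 0.003141
  k=1: C(21,1)·0.24^1·0.76^20 = 0.020831
  k=2: C(21,2)·0.24^2·0.76^19 = 0.065781
1 − 0.089753 = 0.910247

0.9102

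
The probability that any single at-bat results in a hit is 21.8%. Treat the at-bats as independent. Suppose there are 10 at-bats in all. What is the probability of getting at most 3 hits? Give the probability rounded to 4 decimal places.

0.8453

X ~ Binomial(10, 0.218); P(X ≤ 3) = Σ C(10,k) p^k (1−p)^(10−k) over k:
  k=0: C(10,0)·0.218^0·0.782^10 = 0.085520
  k=1: C(10,1)·0.218^1·0.782^9 = 0.238406
  k=2: C(10,2)·0.218^2·0.782^8 = 0.299075
  k=3: C(10,3)·0.218^3·0.782^7 = 0.222330
Total = 0.845331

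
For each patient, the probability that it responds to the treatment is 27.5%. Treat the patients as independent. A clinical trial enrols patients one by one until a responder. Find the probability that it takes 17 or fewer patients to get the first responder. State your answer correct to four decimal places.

0.9958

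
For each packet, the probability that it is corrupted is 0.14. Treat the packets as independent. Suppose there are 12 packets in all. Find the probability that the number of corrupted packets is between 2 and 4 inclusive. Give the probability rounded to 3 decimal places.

X ~ Binomial(12, 0.14); P(2 ≤ X ≤ 4) = Σ C(12,k) p^k (1−p)^(12−k) over k:
  k=2: C(12,2)·0.14^2·0.86^10 = 0.28628
  k=3: C(12,3)·0.14^3·0.86^9 = 0.15534
  k=4: C(12,4)·0.14^4·0.86^8 = 0.05690
Total = 0.49852

0.499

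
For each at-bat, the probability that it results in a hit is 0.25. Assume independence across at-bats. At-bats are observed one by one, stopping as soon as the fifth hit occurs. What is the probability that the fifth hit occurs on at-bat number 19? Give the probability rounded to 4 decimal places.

0.0532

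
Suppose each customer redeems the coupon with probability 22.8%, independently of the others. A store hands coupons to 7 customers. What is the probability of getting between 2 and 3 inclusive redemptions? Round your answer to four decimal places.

X ~ Binomial(7, 0.228); P(2 ≤ X ≤ 3) = Σ C(7,k) p^k (1−p)^(7−k) over k:
  k=2: C(7,2)·0.228^2·0.772^5 = 0.299347
  k=3: C(7,3)·0.228^3·0.772^4 = 0.147347
Total = 0.446695

0.4467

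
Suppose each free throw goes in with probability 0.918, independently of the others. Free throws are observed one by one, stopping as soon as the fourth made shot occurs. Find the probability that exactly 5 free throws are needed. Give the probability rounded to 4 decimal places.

Y = trial on which the fourth success occurs; negative binomial, r=4, p=0.918.
P(Y=5) = C(4,3) · p^4 · (1−p)^1
= 4 · 0.71018 · 0.082 = 0.232940

0.2329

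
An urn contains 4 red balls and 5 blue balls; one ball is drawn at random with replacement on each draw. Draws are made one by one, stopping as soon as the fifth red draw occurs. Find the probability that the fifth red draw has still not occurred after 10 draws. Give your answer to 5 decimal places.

0.51886

Needing more than 10 draws ⇔ fewer than 5 successes in the first 10. With X ~ Binomial(10, 0.444444), P(Y > 10) = P(X ≤ 4).
  k=0: C(10,0)·0.444444^0·0.555556^10 = 0.0028008
  k=1: C(10,1)·0.444444^1·0.555556^9 = 0.0224060
  k=2: C(10,2)·0.444444^2·0.555556^8 = 0.0806617
  k=3: C(10,3)·0.444444^3·0.555556^7 = 0.1720783
  k=4: C(10,4)·0.444444^4·0.555556^6 = 0.2409096
P(X ≤ 4) = 0.5188565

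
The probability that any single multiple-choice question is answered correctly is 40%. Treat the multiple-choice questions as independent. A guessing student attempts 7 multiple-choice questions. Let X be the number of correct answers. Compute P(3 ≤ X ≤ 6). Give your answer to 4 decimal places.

0.5785

X ~ Binomial(7, 0.40); P(3 ≤ X ≤ 6) = Σ C(7,k) p^k (1−p)^(7−k) over k:
  k=3: C(7,3)·0.40^3·0.60^4 = 0.290304
  k=4: C(7,4)·0.40^4·0.60^3 = 0.193536
  k=5: C(7,5)·0.40^5·0.60^2 = 0.077414
  k=6: C(7,6)·0.40^6·0.60^1 = 0.017203
Total = 0.578458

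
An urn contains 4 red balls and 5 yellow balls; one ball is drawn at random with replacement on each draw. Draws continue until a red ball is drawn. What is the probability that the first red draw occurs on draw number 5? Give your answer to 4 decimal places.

0.0423

Geometric (trials to first success), p = 0.444444.
P(Y = 5) = (1−p)^4 · p = 0.09526 · 0.444444 = 0.042338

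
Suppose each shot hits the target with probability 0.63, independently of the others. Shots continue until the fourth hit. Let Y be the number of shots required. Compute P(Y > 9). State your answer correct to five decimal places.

0.06958

Needing more than 9 shots ⇔ fewer than 4 successes in the first 9. With X ~ Binomial(9, 0.63), P(Y > 9) = P(X ≤ 3).
  k=0: C(9,0)·0.63^0·0.37^9 = 0.0001300
  k=1: C(9,1)·0.63^1·0.37^8 = 0.0019916
  k=2: C(9,2)·0.63^2·0.37^7 = 0.0135642
  k=3: C(9,3)·0.63^3·0.37^6 = 0.0538904
P(X ≤ 3) = 0.0695762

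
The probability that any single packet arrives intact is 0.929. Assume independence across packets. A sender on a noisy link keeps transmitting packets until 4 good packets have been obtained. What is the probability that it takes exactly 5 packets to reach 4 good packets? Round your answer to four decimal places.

0.2115

Y = trial on which the fourth success occurs; negative binomial, r=4, p=0.929.
P(Y=5) = C(4,3) · p^4 · (1−p)^1
= 4 · 0.74484 · 0.071 = 0.211534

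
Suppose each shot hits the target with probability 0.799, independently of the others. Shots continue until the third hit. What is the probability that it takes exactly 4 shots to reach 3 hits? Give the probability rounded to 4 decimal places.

0.3076

Y = trial on which the third success occurs; negative binomial, r=3, p=0.799.
P(Y=4) = C(3,2) · p^3 · (1−p)^1
= 3 · 0.51008 · 0.201 = 0.307580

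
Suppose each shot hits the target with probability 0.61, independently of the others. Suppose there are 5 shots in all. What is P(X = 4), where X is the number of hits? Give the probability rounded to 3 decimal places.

X ~ Binomial(n=5, p=0.61).
P(X=4) = C(5,4) · p^4 · (1−p)^1
= 5 · 0.13846 · 0.39 = 0.26999

0.270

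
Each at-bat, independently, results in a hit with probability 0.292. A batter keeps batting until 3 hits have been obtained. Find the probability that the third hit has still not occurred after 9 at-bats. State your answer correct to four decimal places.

Needing more than 9 at-bats ⇔ fewer than 3 successes in the first 9. With X ~ Binomial(9, 0.292), P(Y > 9) = P(X ≤ 2).
  k=0: C(9,0)·0.292^0·0.708^9 = 0.044699
  k=1: C(9,1)·0.292^1·0.708^8 = 0.165917
  k=2: C(9,2)·0.292^2·0.708^7 = 0.273717
P(X ≤ 2) = 0.484333

0.4843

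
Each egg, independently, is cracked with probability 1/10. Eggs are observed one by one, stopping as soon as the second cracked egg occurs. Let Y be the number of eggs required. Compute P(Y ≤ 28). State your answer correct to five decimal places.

Finishing within 28 eggs ⇔ at least 2 successes in the first 28. With X ~ Binomial(28, 0.10), P(Y ≤ 28) = 1 − P(X ≤ 1).
  k=0: C(28,0)·0.10^0·0.90^28 = 0.0523348
  k=1: C(28,1)·0.10^1·0.90^27 = 0.1628193
1 − 0.2151540 = 0.7848460

0.78485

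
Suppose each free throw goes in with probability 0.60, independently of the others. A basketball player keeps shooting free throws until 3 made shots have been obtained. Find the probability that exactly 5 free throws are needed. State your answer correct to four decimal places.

0.2074

Y = trial on which the third success occurs; negative binomial, r=3, p=0.60.
P(Y=5) = C(4,2) · p^3 · (1−p)^2
= 6 · 0.216 · 0.16 = 0.207360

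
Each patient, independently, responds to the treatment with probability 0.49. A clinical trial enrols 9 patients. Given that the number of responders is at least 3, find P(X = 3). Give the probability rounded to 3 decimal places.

0.193

X ~ Binomial(9, 0.49). Want P(X=3 | X≥3) = P(X=3) / P(X≥3).
P(X=3) = C(9,3)·0.49^3·0.51^6 = 0.17390
P(X≥3) = 1 − 0.00233 − 0.02018 − 0.07757 = 0.89991
Ratio = 0.17390 / 0.89991 = 0.19324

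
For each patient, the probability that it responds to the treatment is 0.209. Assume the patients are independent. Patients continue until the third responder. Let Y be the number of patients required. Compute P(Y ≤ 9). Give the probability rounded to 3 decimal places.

0.286

Finishing within 9 patients ⇔ at least 3 successes in the first 9. With X ~ Binomial(9, 0.209), P(Y ≤ 9) = 1 − P(X ≤ 2).
  k=0: C(9,0)·0.209^0·0.791^9 = 0.12122
  k=1: C(9,1)·0.209^1·0.791^8 = 0.28827
  k=2: C(9,2)·0.209^2·0.791^7 = 0.30467
1 − 0.71417 = 0.28583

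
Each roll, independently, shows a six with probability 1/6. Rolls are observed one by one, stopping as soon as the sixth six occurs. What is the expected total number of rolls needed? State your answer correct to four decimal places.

36.0000

Y = total rolls until the sixth success; negative binomial with r=6, p=0.166667.
E[Y] = r / p = 6 / 0.166667 = 36.000000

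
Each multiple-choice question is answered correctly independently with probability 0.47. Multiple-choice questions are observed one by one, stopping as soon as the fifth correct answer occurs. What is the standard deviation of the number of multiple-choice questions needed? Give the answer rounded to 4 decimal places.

3.4636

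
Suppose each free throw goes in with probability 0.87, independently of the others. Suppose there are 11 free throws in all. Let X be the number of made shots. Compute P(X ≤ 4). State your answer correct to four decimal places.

0.0001

X ~ Binomial(11, 0.87); P(X ≤ 4) = Σ C(11,k) p^k (1−p)^(11−k) over k:
  k=0: C(11,0)·0.87^0·0.13^11 = 0.000000
  k=1: C(11,1)·0.87^1·0.13^10 = 0.000000
  k=2: C(11,2)·0.87^2·0.13^9 = 0.000000
  k=3: C(11,3)·0.87^3·0.13^8 = 0.000009
  k=4: C(11,4)·0.87^4·0.13^7 = 0.000119
Total = 0.000128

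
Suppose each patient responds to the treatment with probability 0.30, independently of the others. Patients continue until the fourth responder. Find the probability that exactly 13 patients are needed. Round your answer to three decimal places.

Y = trial on which the fourth success occurs; negative binomial, r=4, p=0.30.
P(Y=13) = C(12,3) · p^4 · (1−p)^9
= 220 · 0.0081 · 0.040354 = 0.07191

0.072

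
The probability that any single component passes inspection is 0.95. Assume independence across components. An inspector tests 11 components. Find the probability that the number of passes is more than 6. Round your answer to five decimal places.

0.99989

X ~ Binomial(11, 0.95); P(X ≥ 7) = Σ C(11,k) p^k (1−p)^(11−k) over k:
  k=7: C(11,7)·0.95^7·0.05^4 = 0.0014403
  k=8: C(11,8)·0.95^8·0.05^3 = 0.0136830
  k=9: C(11,9)·0.95^9·0.05^2 = 0.0866593
  k=10: C(11,10)·0.95^10·0.05^1 = 0.3293053
  k=11: C(11,11)·0.95^11·0.05^0 = 0.5688001
Total = 0.9998881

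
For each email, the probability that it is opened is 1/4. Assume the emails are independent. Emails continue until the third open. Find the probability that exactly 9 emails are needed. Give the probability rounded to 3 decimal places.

Y = trial on which the third success occurs; negative binomial, r=3, p=0.25.
P(Y=9) = C(8,2) · p^3 · (1−p)^6
= 28 · 0.015625 · 0.17798 = 0.07787

0.078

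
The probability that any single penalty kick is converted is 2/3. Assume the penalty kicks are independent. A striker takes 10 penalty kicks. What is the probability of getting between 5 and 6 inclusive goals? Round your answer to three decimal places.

X ~ Binomial(10, 0.666667); P(5 ≤ X ≤ 6) = Σ C(10,k) p^k (1−p)^(10−k) over k:
  k=5: C(10,5)·0.666667^5·0.333333^5 = 0.13656
  k=6: C(10,6)·0.666667^6·0.333333^4 = 0.22761
Total = 0.36417

0.364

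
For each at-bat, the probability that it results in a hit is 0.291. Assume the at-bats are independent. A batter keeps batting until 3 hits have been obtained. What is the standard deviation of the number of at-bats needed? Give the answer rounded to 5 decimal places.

5.01177

Y = total at-bats until the third success; negative binomial with r=3, p=0.291.
SD(Y) = √[r(1−p)/p²] = √(25.1177950) = 5.0117657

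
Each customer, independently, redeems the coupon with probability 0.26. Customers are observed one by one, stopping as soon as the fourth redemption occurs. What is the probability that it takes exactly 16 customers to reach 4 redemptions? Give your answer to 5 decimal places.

0.05606

Y = trial on which the fourth success occurs; negative binomial, r=4, p=0.26.
P(Y=16) = C(15,3) · p^4 · (1−p)^12
= 455 · 0.0045698 · 0.026964 = 0.0560642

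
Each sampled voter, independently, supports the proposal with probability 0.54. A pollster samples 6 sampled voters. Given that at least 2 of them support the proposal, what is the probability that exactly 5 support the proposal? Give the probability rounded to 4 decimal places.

0.1372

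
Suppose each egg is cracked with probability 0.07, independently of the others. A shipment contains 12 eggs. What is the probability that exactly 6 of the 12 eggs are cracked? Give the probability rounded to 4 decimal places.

0.0001

X ~ Binomial(n=12, p=0.07).
P(X=6) = C(12,6) · p^6 · (1−p)^6
= 924 · 1.1765e-07 · 0.64699 = 0.000070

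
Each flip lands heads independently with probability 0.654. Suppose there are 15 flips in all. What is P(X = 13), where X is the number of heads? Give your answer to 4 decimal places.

0.0503

X ~ Binomial(n=15, p=0.654).
P(X=13) = C(15,13) · p^13 · (1−p)^2
= 105 · 0.0040042 · 0.11972 = 0.050333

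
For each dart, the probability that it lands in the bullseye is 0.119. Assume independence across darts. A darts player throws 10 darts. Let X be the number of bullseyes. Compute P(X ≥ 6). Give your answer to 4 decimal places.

0.0004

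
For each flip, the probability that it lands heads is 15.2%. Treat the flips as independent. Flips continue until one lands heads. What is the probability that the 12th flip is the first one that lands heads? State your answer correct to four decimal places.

0.0248

Geometric (trials to first success), p = 0.152.
P(Y = 12) = (1−p)^11 · p = 0.16306 · 0.152 = 0.024786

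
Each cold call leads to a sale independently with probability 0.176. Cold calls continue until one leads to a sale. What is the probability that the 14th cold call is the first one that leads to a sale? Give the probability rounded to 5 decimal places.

Geometric (trials to first success), p = 0.176.
P(Y = 14) = (1−p)^13 · p = 0.080733 · 0.176 = 0.0142091

0.01421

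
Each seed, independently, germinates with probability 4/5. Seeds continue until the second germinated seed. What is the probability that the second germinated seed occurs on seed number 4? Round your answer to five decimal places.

0.07680

Y = trial on which the second success occurs; negative binomial, r=2, p=0.80.
P(Y=4) = C(3,1) · p^2 · (1−p)^2
= 3 · 0.64 · 0.04 = 0.0768000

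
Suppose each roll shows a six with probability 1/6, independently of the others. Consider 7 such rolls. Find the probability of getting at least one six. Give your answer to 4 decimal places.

0.7209

P(at least one) = 1 − P(none) = 1 − (1 − 0.166667)^7
= 1 − 0.279082 = 0.720918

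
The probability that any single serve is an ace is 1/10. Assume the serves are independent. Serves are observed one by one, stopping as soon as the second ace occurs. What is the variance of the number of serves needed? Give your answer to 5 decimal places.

180.00000

Y = total serves until the second success; negative binomial with r=2, p=0.10.
Var(Y) = r(1−p)/p² = 2·0.90 / 0.10² = 180.0000000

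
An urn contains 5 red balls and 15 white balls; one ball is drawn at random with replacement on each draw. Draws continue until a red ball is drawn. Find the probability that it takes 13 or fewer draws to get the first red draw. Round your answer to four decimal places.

0.9762

Y = number of draws to the first success; geometric, p = 0.25.
P(Y ≤ 13) = 1 − (1−p)^13 = 1 − 0.023757 = 0.976243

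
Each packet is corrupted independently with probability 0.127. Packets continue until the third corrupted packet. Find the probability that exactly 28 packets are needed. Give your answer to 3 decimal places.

Y = trial on which the third success occurs; negative binomial, r=3, p=0.127.
P(Y=28) = C(27,2) · p^3 · (1−p)^25
= 351 · 0.0020484 · 0.033524 = 0.02410

0.024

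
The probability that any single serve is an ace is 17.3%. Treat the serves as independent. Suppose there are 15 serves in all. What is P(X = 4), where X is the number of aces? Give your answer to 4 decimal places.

0.1513

X ~ Binomial(n=15, p=0.173).
P(X=4) = C(15,4) · p^4 · (1−p)^11
= 1365 · 0.00089575 · 0.12375 = 0.151313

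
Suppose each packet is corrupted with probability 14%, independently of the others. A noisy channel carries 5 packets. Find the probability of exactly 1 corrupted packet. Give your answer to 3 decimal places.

X ~ Binomial(n=5, p=0.14).
P(X=1) = C(5,1) · p^1 · (1−p)^4
= 5 · 0.14 · 0.54701 = 0.38291

0.383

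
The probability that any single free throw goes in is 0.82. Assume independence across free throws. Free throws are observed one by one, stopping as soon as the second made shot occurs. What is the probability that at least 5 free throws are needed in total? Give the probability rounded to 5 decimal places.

0.02018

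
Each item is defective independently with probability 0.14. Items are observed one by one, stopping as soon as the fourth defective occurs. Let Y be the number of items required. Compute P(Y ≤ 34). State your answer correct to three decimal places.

0.720

Finishing within 34 items ⇔ at least 4 successes in the first 34. With X ~ Binomial(34, 0.14), P(Y ≤ 34) = 1 − P(X ≤ 3).
  k=0: C(34,0)·0.14^0·0.86^34 = 0.00593
  k=1: C(34,1)·0.14^1·0.86^33 = 0.03281
  k=2: C(34,2)·0.14^2·0.86^32 = 0.08814
  k=3: C(34,3)·0.14^3·0.86^31 = 0.15305
1 − 0.27993 = 0.72007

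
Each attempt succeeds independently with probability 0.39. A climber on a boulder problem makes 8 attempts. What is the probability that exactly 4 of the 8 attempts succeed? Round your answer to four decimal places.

0.2242

X ~ Binomial(n=8, p=0.39).
P(X=4) = C(8,4) · p^4 · (1−p)^4
= 70 · 0.023134 · 0.13846 = 0.224221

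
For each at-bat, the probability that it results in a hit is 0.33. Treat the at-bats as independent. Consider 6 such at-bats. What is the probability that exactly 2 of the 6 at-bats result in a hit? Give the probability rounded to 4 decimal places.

0.3292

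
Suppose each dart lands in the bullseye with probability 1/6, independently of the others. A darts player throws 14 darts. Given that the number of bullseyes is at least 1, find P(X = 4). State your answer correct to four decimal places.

X ~ Binomial(14, 0.166667). Want P(X=4 | X≥1) = P(X=4) / P(X≥1).
P(X=4) = C(14,4)·0.166667^4·0.833333^10 = 0.124743
P(X≥1) = 1 − 0.077887 = 0.922113
Ratio = 0.124743 / 0.922113 = 0.135280

0.1353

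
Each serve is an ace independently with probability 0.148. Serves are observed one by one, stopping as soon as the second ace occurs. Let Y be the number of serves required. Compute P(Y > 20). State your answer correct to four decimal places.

0.1818

Needing more than 20 serves ⇔ fewer than 2 successes in the first 20. With X ~ Binomial(20, 0.148), P(Y > 20) = P(X ≤ 1).
  k=0: C(20,0)·0.148^0·0.852^20 = 0.040625
  k=1: C(20,1)·0.148^1·0.852^19 = 0.141138
P(X ≤ 1) = 0.181763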